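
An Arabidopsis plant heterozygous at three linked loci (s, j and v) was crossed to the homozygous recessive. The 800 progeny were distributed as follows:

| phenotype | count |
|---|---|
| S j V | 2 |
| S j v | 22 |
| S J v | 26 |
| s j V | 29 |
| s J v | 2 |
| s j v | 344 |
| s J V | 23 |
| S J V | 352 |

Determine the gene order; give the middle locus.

The two most frequent reciprocal classes, s j v and S J V, are the parental types, so the F1 was s j v / S J V.
The two rarest classes, s J v and S j V, are the double crossovers. Comparing them with the parentals, only the j allele has switched, so j is the middle locus and the order is v – j – s.

j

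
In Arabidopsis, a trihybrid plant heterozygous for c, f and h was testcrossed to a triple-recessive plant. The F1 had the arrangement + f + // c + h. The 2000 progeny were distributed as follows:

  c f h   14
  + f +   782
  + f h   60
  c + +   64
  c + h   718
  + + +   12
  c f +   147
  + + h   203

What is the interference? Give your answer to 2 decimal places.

The two rarest classes, + + + and c f h, are the double crossovers. Comparing them with the parentals, only the f allele has switched, so f is the middle locus and the order is h – f – c.
h–f: (124 + 26)/2000 = 0.0750; f–c: (350 + 26)/2000 = 0.1880.
Expected DCO frequency = 0.0750 × 0.1880 ≈ 0.01410; observed = 26/2000 ≈ 0.01300.
Coefficient of coincidence = 0.01300/0.01410 ≈ 0.92; interference = 1 − 0.92 = 0.08.

0.08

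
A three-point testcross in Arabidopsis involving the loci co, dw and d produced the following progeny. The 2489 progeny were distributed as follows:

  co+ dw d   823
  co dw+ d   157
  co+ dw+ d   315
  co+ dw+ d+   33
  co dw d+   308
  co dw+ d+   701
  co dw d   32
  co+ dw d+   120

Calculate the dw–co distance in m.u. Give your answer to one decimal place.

The two most frequent reciprocal classes, co dw+ d+ and co+ dw d, are the parental types, so the F1 was co dw+ d+ / co+ dw d.
The two rarest classes, co+ dw+ d+ and co dw d, are the double crossovers. Comparing them with the parentals, only the co allele has switched, so co is the middle locus and the order is dw – co – d.
Crossovers in the dw–co interval produce the single-crossover classes co dw d+ and co+ dw+ d (308 + 315 = 623) plus the double crossovers (65).
RF(dw–co) = (623 + 65) / 2489 = 688/2489 = 0.2764 → 27.6 m.u.

27.6 m.u.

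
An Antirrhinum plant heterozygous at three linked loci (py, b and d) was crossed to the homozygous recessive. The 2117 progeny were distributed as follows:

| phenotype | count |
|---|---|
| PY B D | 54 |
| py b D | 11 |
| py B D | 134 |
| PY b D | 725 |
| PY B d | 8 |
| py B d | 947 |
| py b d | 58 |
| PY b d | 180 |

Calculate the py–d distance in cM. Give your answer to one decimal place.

15.7 cM

The two most frequent reciprocal classes, py B d and PY b D, are the parental types, so the F1 was py B d / PY b D.
The two rarest classes, PY B d and py b D, are the double crossovers. Comparing them with the parentals, only the py allele has switched, so py is the middle locus and the order is d – py – b.
Crossovers in the d–py interval produce the single-crossover classes py B D and PY b d (134 + 180 = 314) plus the double crossovers (19).
RF(d–py) = (314 + 19) / 2117 = 333/2117 = 0.1573 → 15.7 cM.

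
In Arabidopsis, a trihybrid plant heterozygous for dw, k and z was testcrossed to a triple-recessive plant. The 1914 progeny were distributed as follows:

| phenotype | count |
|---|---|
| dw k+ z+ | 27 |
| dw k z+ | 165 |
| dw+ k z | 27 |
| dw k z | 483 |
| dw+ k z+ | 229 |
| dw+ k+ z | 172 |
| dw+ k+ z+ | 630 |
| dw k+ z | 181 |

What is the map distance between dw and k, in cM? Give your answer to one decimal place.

24.2 cM

The two most frequent reciprocal classes, dw+ k+ z+ and dw k z, are the parental types, so the F1 was dw+ k+ z+ / dw k z.
The two rarest classes, dw k+ z+ and dw+ k z, are the double crossovers. Comparing them with the parentals, only the dw allele has switched, so dw is the middle locus and the order is k – dw – z.
Crossovers in the k–dw interval produce the single-crossover classes dw+ k z+ and dw k+ z (229 + 181 = 410) plus the double crossovers (54).
RF(k–dw) = (410 + 54) / 1914 = 464/1914 = 0.2424 → 24.2 cM.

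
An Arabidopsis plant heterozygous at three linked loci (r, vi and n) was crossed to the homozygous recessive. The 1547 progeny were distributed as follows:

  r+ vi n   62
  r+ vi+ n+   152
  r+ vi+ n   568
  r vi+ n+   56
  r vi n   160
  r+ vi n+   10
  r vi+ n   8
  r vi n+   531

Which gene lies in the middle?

The two most frequent reciprocal classes, r vi n+ and r+ vi+ n, are the parental types, so the F1 was r vi n+ / r+ vi+ n.
The two rarest classes, r+ vi n+ and r vi+ n, are the double crossovers. Comparing them with the parentals, only the r allele has switched, so r is the middle locus and the order is n – r – vi.

r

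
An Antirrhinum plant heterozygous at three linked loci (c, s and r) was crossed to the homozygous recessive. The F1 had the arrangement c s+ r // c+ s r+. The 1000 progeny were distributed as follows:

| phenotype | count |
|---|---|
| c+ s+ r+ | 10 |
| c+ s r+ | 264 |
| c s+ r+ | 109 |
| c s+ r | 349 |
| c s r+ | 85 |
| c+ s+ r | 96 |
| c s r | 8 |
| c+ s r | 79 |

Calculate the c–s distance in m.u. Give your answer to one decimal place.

19.9 m.u.

The two rarest classes, c s r and c+ s+ r+, are the double crossovers. Comparing them with the parentals, only the s allele has switched, so s is the middle locus and the order is c – s – r.
Crossovers in the c–s interval produce the single-crossover classes c+ s+ r and c s r+ (96 + 85 = 181) plus the double crossovers (18).
RF(c–s) = (181 + 18) / 1000 = 199/1000 = 0.1990 → 19.9 m.u.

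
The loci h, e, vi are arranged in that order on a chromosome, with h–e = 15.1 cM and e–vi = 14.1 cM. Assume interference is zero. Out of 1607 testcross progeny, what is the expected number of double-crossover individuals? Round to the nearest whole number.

34

Map distances give recombination frequencies of 0.151 and 0.141 for the two intervals.
With no interference, expected double-crossover frequency = 0.151 × 0.141 = 0.02129.
Expected number = 0.02129 × 1607 = 34.21 ≈ 34.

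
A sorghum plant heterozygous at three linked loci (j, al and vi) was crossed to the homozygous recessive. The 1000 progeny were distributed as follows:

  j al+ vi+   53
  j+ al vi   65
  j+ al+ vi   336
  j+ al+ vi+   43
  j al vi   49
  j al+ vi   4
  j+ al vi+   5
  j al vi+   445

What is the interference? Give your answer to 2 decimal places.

0.30

The two most frequent reciprocal classes, j+ al+ vi and j al vi+, are the parental types, so the F1 was j+ al+ vi / j al vi+.
The two rarest classes, j al+ vi and j+ al vi+, are the double crossovers. Comparing them with the parentals, only the j allele has switched, so j is the middle locus and the order is vi – j – al.
vi–j: (92 + 9)/1000 = 0.1010; j–al: (118 + 9)/1000 = 0.1270.
Expected DCO frequency = 0.1010 × 0.1270 ≈ 0.01283; observed = 9/1000 ≈ 0.00900.
Coefficient of coincidence = 0.00900/0.01283 ≈ 0.70; interference = 1 − 0.70 = 0.30.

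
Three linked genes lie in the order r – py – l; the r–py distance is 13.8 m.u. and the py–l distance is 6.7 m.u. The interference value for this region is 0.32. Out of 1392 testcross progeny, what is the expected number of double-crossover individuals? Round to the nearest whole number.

Map distances give recombination frequencies of 0.138 and 0.067 for the two intervals.
With interference 0.32 (so coincidence = 0.68), expected double-crossover frequency = 0.138 × 0.067 × 0.68 = 0.00629.
Expected number = 0.00629 × 1392 = 8.75 ≈ 9.

9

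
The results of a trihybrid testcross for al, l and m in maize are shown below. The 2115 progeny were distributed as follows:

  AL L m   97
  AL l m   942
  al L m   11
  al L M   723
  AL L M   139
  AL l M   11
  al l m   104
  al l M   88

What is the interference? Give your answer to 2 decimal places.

The two most frequent reciprocal classes, al L M and AL l m, are the parental types, so the F1 was al L M / AL l m.
The two rarest classes, al L m and AL l M, are the double crossovers. Comparing them with the parentals, only the m allele has switched, so m is the middle locus and the order is al – m – l.
al–m: (243 + 22)/2115 = 0.1253; m–l: (185 + 22)/2115 = 0.0979.
Expected DCO frequency = 0.1253 × 0.0979 ≈ 0.01227; observed = 22/2115 ≈ 0.01040.
Coefficient of coincidence = 0.01040/0.01227 ≈ 0.85; interference = 1 − 0.85 = 0.15.

0.15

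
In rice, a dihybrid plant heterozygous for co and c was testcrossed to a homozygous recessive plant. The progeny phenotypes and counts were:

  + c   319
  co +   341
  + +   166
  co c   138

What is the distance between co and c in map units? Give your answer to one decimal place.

31.5 map units

The two most frequent classes, + c (319) and co + (341), are the parental types, so the F1 was + c / co +.
The recombinant classes are + + and co c: 166 + 138 = 304.
Recombination frequency = 304/964 = 0.3154 ≈ 31.5%, i.e. 31.5 map units.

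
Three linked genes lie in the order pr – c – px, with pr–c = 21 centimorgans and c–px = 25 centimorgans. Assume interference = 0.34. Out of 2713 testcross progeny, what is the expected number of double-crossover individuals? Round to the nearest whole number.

94

Map distances give recombination frequencies of 0.210 and 0.250 for the two intervals.
With interference 0.34 (so coincidence = 0.66), expected double-crossover frequency = 0.210 × 0.250 × 0.66 = 0.03465.
Expected number = 0.03465 × 2713 = 94.01 ≈ 94.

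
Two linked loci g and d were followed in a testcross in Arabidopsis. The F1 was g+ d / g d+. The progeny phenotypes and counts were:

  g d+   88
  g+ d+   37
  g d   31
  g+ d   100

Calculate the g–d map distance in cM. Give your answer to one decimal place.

The recombinant classes are g+ d+ and g d: 37 + 31 = 68.
Recombination frequency = 68/256 = 0.2656 ≈ 26.6%, i.e. 26.6 cM.

26.6 cM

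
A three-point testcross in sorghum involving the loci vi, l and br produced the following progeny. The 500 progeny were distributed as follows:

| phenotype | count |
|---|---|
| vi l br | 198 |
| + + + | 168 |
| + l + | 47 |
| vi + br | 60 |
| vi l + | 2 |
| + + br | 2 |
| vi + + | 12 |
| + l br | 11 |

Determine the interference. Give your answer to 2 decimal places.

The two most frequent reciprocal classes, + + + and vi l br, are the parental types, so the F1 was + + + / vi l br.
The two rarest classes, + + br and vi l +, are the double crossovers. Comparing them with the parentals, only the br allele has switched, so br is the middle locus and the order is l – br – vi.
l–br: (107 + 4)/500 = 0.2220; br–vi: (23 + 4)/500 = 0.0540.
Expected DCO frequency = 0.2220 × 0.0540 ≈ 0.01199; observed = 4/500 ≈ 0.00800.
Coefficient of coincidence = 0.00800/0.01199 ≈ 0.67; interference = 1 − 0.67 = 0.33.

0.33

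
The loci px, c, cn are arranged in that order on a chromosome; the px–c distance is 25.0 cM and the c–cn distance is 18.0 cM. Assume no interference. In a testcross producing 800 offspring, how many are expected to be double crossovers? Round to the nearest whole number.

Map distances give recombination frequencies of 0.250 and 0.180 for the two intervals.
With no interference, expected double-crossover frequency = 0.250 × 0.180 = 0.04500.
Expected number = 0.04500 × 800 = 36.00 ≈ 36.

36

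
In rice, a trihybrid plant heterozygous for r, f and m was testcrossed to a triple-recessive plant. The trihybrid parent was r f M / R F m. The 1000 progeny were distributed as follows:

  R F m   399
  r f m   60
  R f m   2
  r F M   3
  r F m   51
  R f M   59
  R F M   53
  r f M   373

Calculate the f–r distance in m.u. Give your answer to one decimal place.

11.5 m.u.

The two rarest classes, r F M and R f m, are the double crossovers. Comparing them with the parentals, only the f allele has switched, so f is the middle locus and the order is m – f – r.
Crossovers in the f–r interval produce the single-crossover classes R f M and r F m (59 + 51 = 110) plus the double crossovers (5).
RF(f–r) = (110 + 5) / 1000 = 115/1000 = 0.1150 → 11.5 m.u.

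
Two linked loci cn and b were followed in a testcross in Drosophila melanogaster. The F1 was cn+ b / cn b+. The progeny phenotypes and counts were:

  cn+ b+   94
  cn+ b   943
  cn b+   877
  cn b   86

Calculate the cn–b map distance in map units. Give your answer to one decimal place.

9.0 map units

The recombinant classes are cn+ b+ and cn b: 94 + 86 = 180.
Recombination frequency = 180/2000 = 0.0900 ≈ 9.0%, i.e. 9.0 map units.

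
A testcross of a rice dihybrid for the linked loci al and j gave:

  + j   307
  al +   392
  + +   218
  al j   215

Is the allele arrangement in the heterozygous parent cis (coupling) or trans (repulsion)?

The two most frequent classes are + j (307) and al + (392); these are the parental (non-recombinant) types.
So the F1 carried + j on one chromosome and al + on the other — the recessive alleles are on opposite chromosomes (trans / repulsion).

trans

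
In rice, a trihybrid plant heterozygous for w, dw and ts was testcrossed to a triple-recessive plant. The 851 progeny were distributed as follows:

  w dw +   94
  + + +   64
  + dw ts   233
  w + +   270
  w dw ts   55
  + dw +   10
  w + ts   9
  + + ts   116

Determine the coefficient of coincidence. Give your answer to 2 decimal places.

The two most frequent reciprocal classes, + dw ts and w + +, are the parental types, so the F1 was + dw ts / w + +.
The two rarest classes, + dw + and w + ts, are the double crossovers. Comparing them with the parentals, only the ts allele has switched, so ts is the middle locus and the order is w – ts – dw.
w–ts: (119 + 19)/851 = 0.1622; ts–dw: (210 + 19)/851 = 0.2691.
Expected DCO frequency = 0.1622 × 0.2691 ≈ 0.04365; observed = 19/851 ≈ 0.02233.
Coefficient of coincidence = 0.02233/0.04365 ≈ 0.51.

0.51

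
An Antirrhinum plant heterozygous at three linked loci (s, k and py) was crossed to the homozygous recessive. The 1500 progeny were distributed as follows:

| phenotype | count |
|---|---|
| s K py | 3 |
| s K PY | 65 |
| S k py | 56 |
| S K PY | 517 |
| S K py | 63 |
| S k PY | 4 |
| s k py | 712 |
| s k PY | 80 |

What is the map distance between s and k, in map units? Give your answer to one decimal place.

8.5 map units

The two most frequent reciprocal classes, s k py and S K PY, are the parental types, so the F1 was s k py / S K PY.
The two rarest classes, s K py and S k PY, are the double crossovers. Comparing them with the parentals, only the k allele has switched, so k is the middle locus and the order is s – k – py.
Crossovers in the s–k interval produce the single-crossover classes S k py and s K PY (56 + 65 = 121) plus the double crossovers (7).
RF(s–k) = (121 + 7) / 1500 = 128/1500 = 0.0853 → 8.5 map units.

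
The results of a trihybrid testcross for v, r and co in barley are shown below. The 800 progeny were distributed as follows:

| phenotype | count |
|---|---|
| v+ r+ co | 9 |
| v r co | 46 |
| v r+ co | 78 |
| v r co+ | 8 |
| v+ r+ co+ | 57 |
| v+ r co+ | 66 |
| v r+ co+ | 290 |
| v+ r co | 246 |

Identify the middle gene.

The two most frequent reciprocal classes, v r+ co+ and v+ r co, are the parental types, so the F1 was v r+ co+ / v+ r co.
The two rarest classes, v r co+ and v+ r+ co, are the double crossovers. Comparing them with the parentals, only the r allele has switched, so r is the middle locus and the order is co – r – v.

r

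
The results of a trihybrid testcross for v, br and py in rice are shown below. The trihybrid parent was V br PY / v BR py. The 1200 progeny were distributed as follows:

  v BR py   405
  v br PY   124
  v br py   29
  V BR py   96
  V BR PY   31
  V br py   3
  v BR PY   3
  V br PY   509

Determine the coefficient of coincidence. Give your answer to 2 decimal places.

The two rarest classes, V br py and v BR PY, are the double crossovers. Comparing them with the parentals, only the py allele has switched, so py is the middle locus and the order is br – py – v.
br–py: (60 + 6)/1200 = 0.0550; py–v: (220 + 6)/1200 = 0.1883.
Expected DCO frequency = 0.0550 × 0.1883 ≈ 0.01036; observed = 6/1200 ≈ 0.00500.
Coefficient of coincidence = 0.00500/0.01036 ≈ 0.48.

0.48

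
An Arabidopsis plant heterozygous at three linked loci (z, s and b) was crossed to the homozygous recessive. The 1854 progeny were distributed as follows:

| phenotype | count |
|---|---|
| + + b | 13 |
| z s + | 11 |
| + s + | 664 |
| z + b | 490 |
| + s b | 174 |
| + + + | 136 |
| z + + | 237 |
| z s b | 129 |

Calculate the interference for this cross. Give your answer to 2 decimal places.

0.65

The two most frequent reciprocal classes, z + b and + s +, are the parental types, so the F1 was z + b / + s +.
The two rarest classes, + + b and z s +, are the double crossovers. Comparing them with the parentals, only the z allele has switched, so z is the middle locus and the order is s – z – b.
s–z: (265 + 24)/1854 = 0.1559; z–b: (411 + 24)/1854 = 0.2346.
Expected DCO frequency = 0.1559 × 0.2346 ≈ 0.03657; observed = 24/1854 ≈ 0.01294.
Coefficient of coincidence = 0.01294/0.03657 ≈ 0.35; interference = 1 − 0.35 = 0.65.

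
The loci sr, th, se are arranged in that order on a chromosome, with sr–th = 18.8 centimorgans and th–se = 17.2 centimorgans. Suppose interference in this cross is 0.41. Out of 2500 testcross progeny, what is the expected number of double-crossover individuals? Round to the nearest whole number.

48

Map distances give recombination frequencies of 0.188 and 0.172 for the two intervals.
With interference 0.41 (so coincidence = 0.59), expected double-crossover frequency = 0.188 × 0.172 × 0.59 = 0.01908.
Expected number = 0.01908 × 2500 = 47.70 ≈ 48.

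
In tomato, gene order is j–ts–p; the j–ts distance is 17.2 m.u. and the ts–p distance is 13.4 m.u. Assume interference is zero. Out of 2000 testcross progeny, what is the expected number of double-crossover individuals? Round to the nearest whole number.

Map distances give recombination frequencies of 0.172 and 0.134 for the two intervals.
With no interference, expected double-crossover frequency = 0.172 × 0.134 = 0.02305.
Expected number = 0.02305 × 2000 = 46.10 ≈ 46.

46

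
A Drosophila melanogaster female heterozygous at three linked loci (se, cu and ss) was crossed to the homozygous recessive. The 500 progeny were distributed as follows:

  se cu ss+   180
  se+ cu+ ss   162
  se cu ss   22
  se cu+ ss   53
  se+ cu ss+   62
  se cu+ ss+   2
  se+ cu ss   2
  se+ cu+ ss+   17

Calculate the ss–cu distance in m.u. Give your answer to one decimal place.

The two most frequent reciprocal classes, se+ cu+ ss and se cu ss+, are the parental types, so the F1 was se+ cu+ ss / se cu ss+.
The two rarest classes, se+ cu ss and se cu+ ss+, are the double crossovers. Comparing them with the parentals, only the cu allele has switched, so cu is the middle locus and the order is ss – cu – se.
Crossovers in the ss–cu interval produce the single-crossover classes se+ cu+ ss+ and se cu ss (17 + 22 = 39) plus the double crossovers (4).
RF(ss–cu) = (39 + 4) / 500 = 43/500 = 0.0860 → 8.6 m.u.

8.6 m.u.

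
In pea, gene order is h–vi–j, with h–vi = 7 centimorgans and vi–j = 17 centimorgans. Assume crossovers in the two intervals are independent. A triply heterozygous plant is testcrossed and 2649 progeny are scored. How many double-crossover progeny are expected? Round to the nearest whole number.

Map distances give recombination frequencies of 0.070 and 0.170 for the two intervals.
With no interference, expected double-crossover frequency = 0.070 × 0.170 = 0.01190.
Expected number = 0.01190 × 2649 = 31.52 ≈ 32.

32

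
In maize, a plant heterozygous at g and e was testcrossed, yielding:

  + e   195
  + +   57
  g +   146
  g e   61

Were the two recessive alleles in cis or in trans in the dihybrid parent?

trans

The two most frequent classes are + e (195) and g + (146); these are the parental (non-recombinant) types.
So the F1 carried + e on one chromosome and g + on the other — the recessive alleles are on opposite chromosomes (trans / repulsion).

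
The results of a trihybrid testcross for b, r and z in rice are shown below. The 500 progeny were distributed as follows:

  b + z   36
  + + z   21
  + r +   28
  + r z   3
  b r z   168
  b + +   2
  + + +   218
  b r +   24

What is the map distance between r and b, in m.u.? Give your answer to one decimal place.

13.8 m.u.

The two most frequent reciprocal classes, + + + and b r z, are the parental types, so the F1 was + + + / b r z.
The two rarest classes, b + + and + r z, are the double crossovers. Comparing them with the parentals, only the b allele has switched, so b is the middle locus and the order is r – b – z.
Crossovers in the r–b interval produce the single-crossover classes + r + and b + z (28 + 36 = 64) plus the double crossovers (5).
RF(r–b) = (64 + 5) / 500 = 69/500 = 0.1380 → 13.8 m.u.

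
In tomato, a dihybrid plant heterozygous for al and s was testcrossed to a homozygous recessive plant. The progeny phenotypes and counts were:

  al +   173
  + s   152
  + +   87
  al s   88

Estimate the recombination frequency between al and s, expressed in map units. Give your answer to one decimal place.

The two most frequent classes, + s (152) and al + (173), are the parental types, so the F1 was + s / al +.
The recombinant classes are + + and al s: 87 + 88 = 175.
Recombination frequency = 175/500 = 0.3500 ≈ 35.0%, i.e. 35.0 map units.

35.0 map units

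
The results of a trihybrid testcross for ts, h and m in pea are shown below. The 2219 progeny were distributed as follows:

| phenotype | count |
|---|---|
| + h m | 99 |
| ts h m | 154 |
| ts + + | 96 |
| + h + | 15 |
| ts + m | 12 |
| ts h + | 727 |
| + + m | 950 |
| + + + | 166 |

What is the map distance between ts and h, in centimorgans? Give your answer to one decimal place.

10.0 centimorgans

The two most frequent reciprocal classes, + + m and ts h +, are the parental types, so the F1 was + + m / ts h +.
The two rarest classes, ts + m and + h +, are the double crossovers. Comparing them with the parentals, only the ts allele has switched, so ts is the middle locus and the order is h – ts – m.
Crossovers in the h–ts interval produce the single-crossover classes + h m and ts + + (99 + 96 = 195) plus the double crossovers (27).
RF(h–ts) = (195 + 27) / 2219 = 222/2219 = 0.1000 → 10.0 centimorgans.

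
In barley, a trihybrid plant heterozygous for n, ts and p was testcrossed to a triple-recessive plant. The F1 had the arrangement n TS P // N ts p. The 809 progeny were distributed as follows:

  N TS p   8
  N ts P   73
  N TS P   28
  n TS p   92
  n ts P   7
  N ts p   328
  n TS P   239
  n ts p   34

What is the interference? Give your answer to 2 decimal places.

The two rarest classes, n ts P and N TS p, are the double crossovers. Comparing them with the parentals, only the ts allele has switched, so ts is the middle locus and the order is p – ts – n.
p–ts: (165 + 15)/809 = 0.2225; ts–n: (62 + 15)/809 = 0.0952.
Expected DCO frequency = 0.2225 × 0.0952 ≈ 0.02118; observed = 15/809 ≈ 0.01854.
Coefficient of coincidence = 0.01854/0.02118 ≈ 0.88; interference = 1 − 0.88 = 0.12.

0.12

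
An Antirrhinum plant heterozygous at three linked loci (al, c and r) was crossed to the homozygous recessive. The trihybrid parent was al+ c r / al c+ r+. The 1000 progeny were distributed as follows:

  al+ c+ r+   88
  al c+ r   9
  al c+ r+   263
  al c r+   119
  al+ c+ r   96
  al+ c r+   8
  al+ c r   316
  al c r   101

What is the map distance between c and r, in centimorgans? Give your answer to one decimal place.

The two rarest classes, al+ c r+ and al c+ r, are the double crossovers. Comparing them with the parentals, only the r allele has switched, so r is the middle locus and the order is al – r – c.
Crossovers in the r–c interval produce the single-crossover classes al+ c+ r and al c r+ (96 + 119 = 215) plus the double crossovers (17).
RF(r–c) = (215 + 17) / 1000 = 232/1000 = 0.2320 → 23.2 centimorgans.

23.2 centimorgans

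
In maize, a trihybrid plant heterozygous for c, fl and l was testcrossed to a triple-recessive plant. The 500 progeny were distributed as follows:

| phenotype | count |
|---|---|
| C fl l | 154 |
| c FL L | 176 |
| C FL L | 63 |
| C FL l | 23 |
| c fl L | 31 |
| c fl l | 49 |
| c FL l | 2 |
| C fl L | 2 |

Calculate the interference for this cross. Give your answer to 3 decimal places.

The two most frequent reciprocal classes, C fl l and c FL L, are the parental types, so the F1 was C fl l / c FL L.
The two rarest classes, C fl L and c FL l, are the double crossovers. Comparing them with the parentals, only the l allele has switched, so l is the middle locus and the order is fl – l – c.
fl–l: (54 + 4)/500 = 0.1160; l–c: (112 + 4)/500 = 0.2320.
Expected DCO frequency = 0.1160 × 0.2320 ≈ 0.02691; observed = 4/500 ≈ 0.00800.
Coefficient of coincidence = 0.00800/0.02691 ≈ 0.297; interference = 1 − 0.297 = 0.703.

0.703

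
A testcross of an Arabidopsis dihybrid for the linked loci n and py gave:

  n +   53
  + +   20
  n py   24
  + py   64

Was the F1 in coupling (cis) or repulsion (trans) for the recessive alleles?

The two most frequent classes are + py (64) and n + (53); these are the parental (non-recombinant) types.
So the F1 carried + py on one chromosome and n + on the other — the recessive alleles are on opposite chromosomes (trans / repulsion).

trans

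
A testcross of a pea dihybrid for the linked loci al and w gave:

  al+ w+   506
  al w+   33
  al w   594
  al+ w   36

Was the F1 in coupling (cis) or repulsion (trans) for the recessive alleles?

cis

The two most frequent classes are al+ w+ (506) and al w (594); these are the parental (non-recombinant) types.
So the F1 carried al+ w+ on one chromosome and al w on the other — the recessive alleles are on the same chromosome (cis / coupling).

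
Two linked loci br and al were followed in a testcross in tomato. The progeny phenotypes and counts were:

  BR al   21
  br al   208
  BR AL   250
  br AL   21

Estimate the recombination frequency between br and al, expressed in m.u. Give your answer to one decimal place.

8.4 m.u.

The two most frequent classes, BR AL (250) and br al (208), are the parental types, so the F1 was BR AL / br al.
The recombinant classes are BR al and br AL: 21 + 21 = 42.
Recombination frequency = 42/500 = 0.0840 ≈ 8.4%, i.e. 8.4 m.u.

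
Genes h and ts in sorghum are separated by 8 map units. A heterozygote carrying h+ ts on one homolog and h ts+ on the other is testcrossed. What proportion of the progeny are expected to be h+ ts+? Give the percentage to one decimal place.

A map distance of 8 map units corresponds to a recombination frequency of 0.080.
The F1 is h+ ts / h ts+, so h+ ts+ is a recombinant gamete class with expected frequency r/2 = 0.080/2 = 0.0400.
That is 0.0400 = 4.0% of the progeny.

4.0%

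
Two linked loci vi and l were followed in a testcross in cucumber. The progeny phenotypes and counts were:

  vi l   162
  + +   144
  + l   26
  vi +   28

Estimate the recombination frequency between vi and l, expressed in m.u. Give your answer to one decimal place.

15.0 m.u.

The two most frequent classes, + + (144) and vi l (162), are the parental types, so the F1 was + + / vi l.
The recombinant classes are + l and vi +: 26 + 28 = 54.
Recombination frequency = 54/360 = 0.1500 ≈ 15.0%, i.e. 15.0 m.u.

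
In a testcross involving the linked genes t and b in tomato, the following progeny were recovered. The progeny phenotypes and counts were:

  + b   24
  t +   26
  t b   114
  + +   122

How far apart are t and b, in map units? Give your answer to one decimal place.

The two most frequent classes, + + (122) and t b (114), are the parental types, so the F1 was + + / t b.
The recombinant classes are + b and t +: 24 + 26 = 50.
Recombination frequency = 50/286 = 0.1748 ≈ 17.5%, i.e. 17.5 map units.

17.5 map units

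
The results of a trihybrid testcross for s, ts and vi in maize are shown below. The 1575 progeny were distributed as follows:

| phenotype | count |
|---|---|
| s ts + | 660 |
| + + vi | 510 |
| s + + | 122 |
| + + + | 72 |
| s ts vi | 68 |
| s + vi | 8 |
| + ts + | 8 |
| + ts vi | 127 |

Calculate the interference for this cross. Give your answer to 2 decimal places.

The two most frequent reciprocal classes, s ts + and + + vi, are the parental types, so the F1 was s ts + / + + vi.
The two rarest classes, + ts + and s + vi, are the double crossovers. Comparing them with the parentals, only the s allele has switched, so s is the middle locus and the order is vi – s – ts.
vi–s: (140 + 16)/1575 = 0.0990; s–ts: (249 + 16)/1575 = 0.1683.
Expected DCO frequency = 0.0990 × 0.1683 ≈ 0.01666; observed = 16/1575 ≈ 0.01016.
Coefficient of coincidence = 0.01016/0.01666 ≈ 0.61; interference = 1 − 0.61 = 0.39.

0.39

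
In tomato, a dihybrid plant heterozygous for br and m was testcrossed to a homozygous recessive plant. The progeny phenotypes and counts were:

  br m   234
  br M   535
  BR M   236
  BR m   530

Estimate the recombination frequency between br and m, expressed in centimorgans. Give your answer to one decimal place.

The two most frequent classes, BR m (530) and br M (535), are the parental types, so the F1 was BR m / br M.
The recombinant classes are BR M and br m: 236 + 234 = 470.
Recombination frequency = 470/1535 = 0.3062 ≈ 30.6%, i.e. 30.6 centimorgans.

30.6 centimorgans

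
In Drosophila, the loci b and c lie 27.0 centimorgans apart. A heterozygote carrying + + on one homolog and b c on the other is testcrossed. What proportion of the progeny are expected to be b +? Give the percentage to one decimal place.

A map distance of 27.0 centimorgans corresponds to a recombination frequency of 0.270.
The F1 is + + / b c, so b + is a recombinant gamete class with expected frequency r/2 = 0.270/2 = 0.1350.
That is 0.1350 = 13.5% of the progeny.

13.5%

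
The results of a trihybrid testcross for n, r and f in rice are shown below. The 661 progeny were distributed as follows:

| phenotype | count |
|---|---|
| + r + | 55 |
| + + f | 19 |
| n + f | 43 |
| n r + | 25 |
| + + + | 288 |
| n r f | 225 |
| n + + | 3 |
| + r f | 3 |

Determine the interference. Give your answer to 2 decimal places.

0.24

The two most frequent reciprocal classes, + + + and n r f, are the parental types, so the F1 was + + + / n r f.
The two rarest classes, n + + and + r f, are the double crossovers. Comparing them with the parentals, only the n allele has switched, so n is the middle locus and the order is f – n – r.
f–n: (44 + 6)/661 = 0.0756; n–r: (98 + 6)/661 = 0.1573.
Expected DCO frequency = 0.0756 × 0.1573 ≈ 0.01189; observed = 6/661 ≈ 0.00908.
Coefficient of coincidence = 0.00908/0.01189 ≈ 0.76; interference = 1 − 0.76 = 0.24.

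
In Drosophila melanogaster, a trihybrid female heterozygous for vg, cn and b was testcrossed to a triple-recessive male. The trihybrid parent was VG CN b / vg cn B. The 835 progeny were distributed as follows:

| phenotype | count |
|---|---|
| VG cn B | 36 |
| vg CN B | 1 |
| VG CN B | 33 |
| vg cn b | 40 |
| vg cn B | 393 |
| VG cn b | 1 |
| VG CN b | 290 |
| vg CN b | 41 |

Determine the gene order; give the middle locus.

The two rarest classes, VG cn b and vg CN B, are the double crossovers. Comparing them with the parentals, only the cn allele has switched, so cn is the middle locus and the order is b – cn – vg.

cn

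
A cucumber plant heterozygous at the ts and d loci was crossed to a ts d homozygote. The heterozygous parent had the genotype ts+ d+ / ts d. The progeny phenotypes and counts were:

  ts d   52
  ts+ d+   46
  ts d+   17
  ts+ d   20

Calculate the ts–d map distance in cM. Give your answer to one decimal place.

The recombinant classes are ts+ d and ts d+: 20 + 17 = 37.
Recombination frequency = 37/135 = 0.2741 ≈ 27.4%, i.e. 27.4 cM.

27.4 cM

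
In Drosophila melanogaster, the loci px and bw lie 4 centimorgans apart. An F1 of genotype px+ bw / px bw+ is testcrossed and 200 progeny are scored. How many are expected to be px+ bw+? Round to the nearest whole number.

4

A map distance of 4 centimorgans corresponds to a recombination frequency of 0.040.
The F1 is px+ bw / px bw+, so px+ bw+ is a recombinant gamete class with expected frequency r/2 = 0.040/2 = 0.0200.
Expected number = 0.0200 × 200 = 4.00 ≈ 4.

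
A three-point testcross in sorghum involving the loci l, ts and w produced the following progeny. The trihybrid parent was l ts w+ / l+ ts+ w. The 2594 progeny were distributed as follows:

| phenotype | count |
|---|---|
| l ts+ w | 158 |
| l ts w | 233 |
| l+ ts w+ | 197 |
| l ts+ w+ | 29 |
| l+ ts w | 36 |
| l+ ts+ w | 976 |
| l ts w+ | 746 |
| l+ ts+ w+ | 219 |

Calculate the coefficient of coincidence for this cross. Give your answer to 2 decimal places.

The two rarest classes, l ts+ w+ and l+ ts w, are the double crossovers. Comparing them with the parentals, only the ts allele has switched, so ts is the middle locus and the order is w – ts – l.
w–ts: (452 + 65)/2594 = 0.1993; ts–l: (355 + 65)/2594 = 0.1619.
Expected DCO frequency = 0.1993 × 0.1619 ≈ 0.03227; observed = 65/2594 ≈ 0.02506.
Coefficient of coincidence = 0.02506/0.03227 ≈ 0.78.

0.78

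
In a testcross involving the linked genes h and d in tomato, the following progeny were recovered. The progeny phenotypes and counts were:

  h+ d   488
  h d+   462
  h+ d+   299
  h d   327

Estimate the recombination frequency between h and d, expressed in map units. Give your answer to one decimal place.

39.7 map units

The two most frequent classes, h+ d (488) and h d+ (462), are the parental types, so the F1 was h+ d / h d+.
The recombinant classes are h+ d+ and h d: 299 + 327 = 626.
Recombination frequency = 626/1576 = 0.3972 ≈ 39.7%, i.e. 39.7 map units.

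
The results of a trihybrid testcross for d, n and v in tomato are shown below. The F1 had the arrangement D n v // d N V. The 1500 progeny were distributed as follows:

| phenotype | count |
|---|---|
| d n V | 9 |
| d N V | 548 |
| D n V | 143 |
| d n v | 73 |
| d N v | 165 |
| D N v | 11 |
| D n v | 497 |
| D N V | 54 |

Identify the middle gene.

n

The two rarest classes, D N v and d n V, are the double crossovers. Comparing them with the parentals, only the n allele has switched, so n is the middle locus and the order is d – n – v.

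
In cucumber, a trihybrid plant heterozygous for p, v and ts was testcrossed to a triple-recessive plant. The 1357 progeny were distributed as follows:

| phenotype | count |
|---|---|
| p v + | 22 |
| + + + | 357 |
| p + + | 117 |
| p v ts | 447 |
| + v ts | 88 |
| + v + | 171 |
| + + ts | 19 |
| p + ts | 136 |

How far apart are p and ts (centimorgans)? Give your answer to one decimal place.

18.1 centimorgans

The two most frequent reciprocal classes, p v ts and + + +, are the parental types, so the F1 was p v ts / + + +.
The two rarest classes, p v + and + + ts, are the double crossovers. Comparing them with the parentals, only the ts allele has switched, so ts is the middle locus and the order is v – ts – p.
Crossovers in the ts–p interval produce the single-crossover classes + v ts and p + + (88 + 117 = 205) plus the double crossovers (41).
RF(ts–p) = (205 + 41) / 1357 = 246/1357 = 0.1813 → 18.1 centimorgans.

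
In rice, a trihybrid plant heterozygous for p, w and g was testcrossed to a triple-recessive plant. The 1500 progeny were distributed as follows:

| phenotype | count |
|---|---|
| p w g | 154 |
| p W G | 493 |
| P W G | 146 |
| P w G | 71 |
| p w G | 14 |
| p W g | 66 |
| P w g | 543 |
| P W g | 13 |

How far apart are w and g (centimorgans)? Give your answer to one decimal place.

The two most frequent reciprocal classes, P w g and p W G, are the parental types, so the F1 was P w g / p W G.
The two rarest classes, P W g and p w G, are the double crossovers. Comparing them with the parentals, only the w allele has switched, so w is the middle locus and the order is p – w – g.
Crossovers in the w–g interval produce the single-crossover classes P w G and p W g (71 + 66 = 137) plus the double crossovers (27).
RF(w–g) = (137 + 27) / 1500 = 164/1500 = 0.1093 → 10.9 centimorgans.

10.9 centimorgans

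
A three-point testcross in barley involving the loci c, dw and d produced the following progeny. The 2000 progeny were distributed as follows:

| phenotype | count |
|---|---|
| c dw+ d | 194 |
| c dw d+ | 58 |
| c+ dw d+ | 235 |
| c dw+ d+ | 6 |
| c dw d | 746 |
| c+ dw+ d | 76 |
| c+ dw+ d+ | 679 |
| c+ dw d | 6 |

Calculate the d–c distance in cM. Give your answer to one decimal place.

7.3 cM

The two most frequent reciprocal classes, c dw d and c+ dw+ d+, are the parental types, so the F1 was c dw d / c+ dw+ d+.
The two rarest classes, c+ dw d and c dw+ d+, are the double crossovers. Comparing them with the parentals, only the c allele has switched, so c is the middle locus and the order is dw – c – d.
Crossovers in the c–d interval produce the single-crossover classes c dw d+ and c+ dw+ d (58 + 76 = 134) plus the double crossovers (12).
RF(c–d) = (134 + 12) / 2000 = 146/2000 = 0.0730 → 7.3 cM.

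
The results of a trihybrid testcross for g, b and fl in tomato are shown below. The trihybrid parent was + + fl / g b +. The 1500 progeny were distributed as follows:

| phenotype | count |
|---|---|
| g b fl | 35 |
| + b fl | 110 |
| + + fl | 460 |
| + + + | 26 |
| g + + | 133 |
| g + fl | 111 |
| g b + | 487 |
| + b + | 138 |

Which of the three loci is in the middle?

fl

The two rarest classes, + + + and g b fl, are the double crossovers. Comparing them with the parentals, only the fl allele has switched, so fl is the middle locus and the order is b – fl – g.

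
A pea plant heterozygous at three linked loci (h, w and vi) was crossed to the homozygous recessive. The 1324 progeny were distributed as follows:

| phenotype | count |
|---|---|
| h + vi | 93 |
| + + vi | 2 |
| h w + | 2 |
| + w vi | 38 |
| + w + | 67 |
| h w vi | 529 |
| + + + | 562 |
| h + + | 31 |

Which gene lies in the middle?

The two most frequent reciprocal classes, + + + and h w vi, are the parental types, so the F1 was + + + / h w vi.
The two rarest classes, + + vi and h w +, are the double crossovers. Comparing them with the parentals, only the vi allele has switched, so vi is the middle locus and the order is h – vi – w.

vi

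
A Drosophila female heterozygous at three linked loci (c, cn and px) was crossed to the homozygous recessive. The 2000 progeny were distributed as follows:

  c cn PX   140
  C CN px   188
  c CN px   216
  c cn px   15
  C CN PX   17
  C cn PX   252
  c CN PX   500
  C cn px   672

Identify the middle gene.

c

The two most frequent reciprocal classes, c CN PX and C cn px, are the parental types, so the F1 was c CN PX / C cn px.
The two rarest classes, C CN PX and c cn px, are the double crossovers. Comparing them with the parentals, only the c allele has switched, so c is the middle locus and the order is px – c – cn.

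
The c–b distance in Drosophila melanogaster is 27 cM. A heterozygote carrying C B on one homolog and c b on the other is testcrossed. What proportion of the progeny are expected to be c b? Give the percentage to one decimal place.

A map distance of 27 cM corresponds to a recombination frequency of 0.270.
The F1 is C B / c b, so c b is a parental gamete class with expected frequency (1 − r)/2 = 0.730/2 = 0.3650.
That is 0.3650 = 36.5% of the progeny.

36.5%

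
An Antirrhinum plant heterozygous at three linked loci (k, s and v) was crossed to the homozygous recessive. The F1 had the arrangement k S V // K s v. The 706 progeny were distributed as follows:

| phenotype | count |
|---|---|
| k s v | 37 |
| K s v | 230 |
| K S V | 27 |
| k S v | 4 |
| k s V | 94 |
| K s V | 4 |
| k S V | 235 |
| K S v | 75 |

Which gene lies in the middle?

The two rarest classes, k S v and K s V, are the double crossovers. Comparing them with the parentals, only the v allele has switched, so v is the middle locus and the order is k – v – s.

v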